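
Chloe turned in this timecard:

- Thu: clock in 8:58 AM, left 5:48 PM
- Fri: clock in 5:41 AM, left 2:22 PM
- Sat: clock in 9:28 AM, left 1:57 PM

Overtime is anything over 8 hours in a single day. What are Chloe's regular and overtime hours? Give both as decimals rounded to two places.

Thu: 8:58 AM–5:48 PM = 8 h 50 min
Fri: 5:41 AM–2:22 PM = 8 h 41 min
Sat: 9:28 AM–1:57 PM = 4 h 29 min
Thu reg 8 h 0 min / OT 0 h 50 min; Fri reg 8 h 0 min / OT 0 h 41 min; Sat reg 4 h 29 min / OT 0 h 0 min.
Totals: regular 20 h 29 min, overtime 1 h 31 min.

Regular 20.48 hours, overtime 1.52 hours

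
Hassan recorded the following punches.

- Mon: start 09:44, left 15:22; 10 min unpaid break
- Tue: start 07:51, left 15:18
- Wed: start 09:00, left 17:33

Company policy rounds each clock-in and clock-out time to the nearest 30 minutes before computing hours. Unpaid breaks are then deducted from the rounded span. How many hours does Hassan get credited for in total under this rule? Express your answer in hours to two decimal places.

21.83 hours

Mon: in 09:44→09:30, out 15:22→15:30; 6 h 0 min − 10 min = 5 h 50 min
Tue: in 07:51→08:00, out 15:18→15:30; 7 h 30 min
Wed: in 09:00→09:00, out 17:33→17:30; 8 h 30 min
Total credited: 21 h 50 min.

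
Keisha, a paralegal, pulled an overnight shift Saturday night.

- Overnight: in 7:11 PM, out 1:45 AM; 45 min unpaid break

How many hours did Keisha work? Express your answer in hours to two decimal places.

Overnight: 7:11 PM → midnight = 4 h 49 min; midnight → 1:45 AM = 1 h 45 min; span 6 h 34 min; less 45 min break → 5 h 49 min

5.82 hours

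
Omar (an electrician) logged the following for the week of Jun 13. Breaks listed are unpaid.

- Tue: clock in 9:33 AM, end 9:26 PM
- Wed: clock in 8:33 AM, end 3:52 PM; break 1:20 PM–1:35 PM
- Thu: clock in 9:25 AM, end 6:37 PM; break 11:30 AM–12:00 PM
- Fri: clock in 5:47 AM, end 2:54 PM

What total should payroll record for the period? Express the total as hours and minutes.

Tue: 9:33 AM–9:26 PM = 11 h 53 min
Wed: 8:33 AM–3:52 PM = 7 h 19 min; less 15 min break → 7 h 4 min
Thu: 9:25 AM–6:37 PM = 9 h 12 min; less 30 min break → 8 h 42 min
Fri: 5:47 AM–2:54 PM = 9 h 7 min
Total: 11 h 53 min + 7 h 4 min + 8 h 42 min + 9 h 7 min = 36 h 46 min.

36 h 46 min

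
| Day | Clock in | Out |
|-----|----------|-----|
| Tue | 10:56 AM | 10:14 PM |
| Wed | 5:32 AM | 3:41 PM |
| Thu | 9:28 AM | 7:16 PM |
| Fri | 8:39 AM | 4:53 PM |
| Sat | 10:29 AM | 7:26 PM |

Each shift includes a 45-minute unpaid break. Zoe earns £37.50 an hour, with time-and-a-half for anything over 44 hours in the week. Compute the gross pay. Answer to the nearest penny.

£1688.44

Tue: 10:56 AM–10:14 PM = 11 h 18 min; less 45 min break → 10 h 33 min
Wed: 5:32 AM–3:41 PM = 10 h 9 min; less 45 min break → 9 h 24 min
Thu: 9:28 AM–7:16 PM = 9 h 48 min; less 45 min break → 9 h 3 min
Fri: 8:39 AM–4:53 PM = 8 h 14 min; less 45 min break → 7 h 29 min
Sat: 10:29 AM–7:26 PM = 8 h 57 min; less 45 min break → 8 h 12 min
Total worked: 44 h 41 min = 2681 min.
Regular 44 h 0 min = 2640 min at £37.50/h; overtime 0 h 41 min = 41 min at £56.25/h.
Pay = (2640 × £37.50 + 41 × £56.25) ÷ 60 = £1688.44.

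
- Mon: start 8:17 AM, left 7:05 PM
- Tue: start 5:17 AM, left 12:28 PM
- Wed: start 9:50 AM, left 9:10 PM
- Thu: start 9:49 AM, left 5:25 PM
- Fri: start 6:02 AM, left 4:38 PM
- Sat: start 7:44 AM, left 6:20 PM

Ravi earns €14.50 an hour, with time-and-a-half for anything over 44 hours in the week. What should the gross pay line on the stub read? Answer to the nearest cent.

Mon: 8:17 AM–7:05 PM = 10 h 48 min
Tue: 5:17 AM–12:28 PM = 7 h 11 min
Wed: 9:50 AM–9:10 PM = 11 h 20 min
Thu: 9:49 AM–5:25 PM = 7 h 36 min
Fri: 6:02 AM–4:38 PM = 10 h 36 min
Sat: 7:44 AM–6:20 PM = 10 h 36 min
Total worked: 58 h 7 min = 3487 min.
Regular 44 h 0 min = 2640 min at €14.50/h; overtime 14 h 7 min = 847 min at €21.75/h.
Pay = (2640 × €14.50 + 847 × €21.75) ÷ 60 = €945.04.

€945.04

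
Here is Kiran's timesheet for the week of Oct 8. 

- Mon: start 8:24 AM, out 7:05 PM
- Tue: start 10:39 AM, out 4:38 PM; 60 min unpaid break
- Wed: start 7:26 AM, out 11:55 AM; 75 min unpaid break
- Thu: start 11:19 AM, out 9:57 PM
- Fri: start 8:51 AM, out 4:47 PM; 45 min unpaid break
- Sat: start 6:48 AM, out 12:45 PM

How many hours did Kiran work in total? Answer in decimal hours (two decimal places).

Mon: 8:24 AM–7:05 PM = 10 h 41 min
Tue: 10:39 AM–4:38 PM = 5 h 59 min; less 60 min break → 4 h 59 min
Wed: 7:26 AM–11:55 AM = 4 h 29 min; less 75 min break → 3 h 14 min
Thu: 11:19 AM–9:57 PM = 10 h 38 min
Fri: 8:51 AM–4:47 PM = 7 h 56 min; less 45 min break → 7 h 11 min
Sat: 6:48 AM–12:45 PM = 5 h 57 min
Total: 10 h 41 min + 4 h 59 min + 3 h 14 min + 10 h 38 min + 7 h 11 min + 5 h 57 min = 42 h 40 min.

42.67 hours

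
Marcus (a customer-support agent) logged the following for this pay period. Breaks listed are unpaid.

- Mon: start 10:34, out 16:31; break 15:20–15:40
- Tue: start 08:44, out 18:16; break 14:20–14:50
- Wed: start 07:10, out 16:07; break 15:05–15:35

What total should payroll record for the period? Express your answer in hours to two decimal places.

Mon: 10:34–16:31 = 5 h 57 min; less 20 min break → 5 h 37 min
Tue: 08:44–18:16 = 9 h 32 min; less 30 min break → 9 h 2 min
Wed: 07:10–16:07 = 8 h 57 min; less 30 min break → 8 h 27 min
Total: 5 h 37 min + 9 h 2 min + 8 h 27 min = 23 h 6 min.

23.10 hours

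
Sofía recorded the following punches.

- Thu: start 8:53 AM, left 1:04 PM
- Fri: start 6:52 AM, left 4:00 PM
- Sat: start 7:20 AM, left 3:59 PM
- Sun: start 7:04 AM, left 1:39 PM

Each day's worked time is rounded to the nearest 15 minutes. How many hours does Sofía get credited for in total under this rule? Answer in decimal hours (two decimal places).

Thu: 8:53 AM–1:04 PM = 4 h 11 min → rounds to 4 h 15 min
Fri: 6:52 AM–4:00 PM = 9 h 8 min → rounds to 9 h 15 min
Sat: 7:20 AM–3:59 PM = 8 h 39 min → rounds to 8 h 45 min
Sun: 7:04 AM–1:39 PM = 6 h 35 min → rounds to 6 h 30 min
Total credited: 28 h 45 min.

28.75 hours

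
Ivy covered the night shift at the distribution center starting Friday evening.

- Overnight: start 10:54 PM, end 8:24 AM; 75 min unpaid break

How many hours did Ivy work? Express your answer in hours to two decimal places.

Overnight: 10:54 PM → midnight = 1 h 6 min; midnight → 8:24 AM = 8 h 24 min; span 9 h 30 min; less 75 min break → 8 h 15 min

8.25 hours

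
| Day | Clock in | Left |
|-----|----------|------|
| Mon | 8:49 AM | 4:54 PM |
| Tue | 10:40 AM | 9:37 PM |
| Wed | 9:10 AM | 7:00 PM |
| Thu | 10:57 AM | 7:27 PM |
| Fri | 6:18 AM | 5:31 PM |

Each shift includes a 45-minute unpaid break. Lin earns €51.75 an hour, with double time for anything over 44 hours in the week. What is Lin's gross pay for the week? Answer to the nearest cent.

€2363.25

Mon: 8:49 AM–4:54 PM = 8 h 5 min; less 45 min break → 7 h 20 min
Tue: 10:40 AM–9:37 PM = 10 h 57 min; less 45 min break → 10 h 12 min
Wed: 9:10 AM–7:00 PM = 9 h 50 min; less 45 min break → 9 h 5 min
Thu: 10:57 AM–7:27 PM = 8 h 30 min; less 45 min break → 7 h 45 min
Fri: 6:18 AM–5:31 PM = 11 h 13 min; less 45 min break → 10 h 28 min
Total worked: 44 h 50 min = 2690 min.
Regular 44 h 0 min = 2640 min at €51.75/h; overtime 0 h 50 min = 50 min at €103.50/h.
Pay = (2640 × €51.75 + 50 × €103.50) ÷ 60 = €2363.25.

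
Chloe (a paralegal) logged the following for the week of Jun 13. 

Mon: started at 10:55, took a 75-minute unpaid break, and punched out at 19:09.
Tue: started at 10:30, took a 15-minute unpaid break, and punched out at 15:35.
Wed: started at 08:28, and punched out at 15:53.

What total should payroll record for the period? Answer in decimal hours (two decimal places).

19.23 hours

Mon: 10:55–19:09 = 8 h 14 min; less 75 min break → 6 h 59 min
Tue: 10:30–15:35 = 5 h 5 min; less 15 min break → 4 h 50 min
Wed: 08:28–15:53 = 7 h 25 min
Total: 6 h 59 min + 4 h 50 min + 7 h 25 min = 19 h 14 min.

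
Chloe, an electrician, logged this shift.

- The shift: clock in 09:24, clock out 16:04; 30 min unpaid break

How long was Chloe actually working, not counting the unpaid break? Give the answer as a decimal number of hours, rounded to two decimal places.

6.17 hours

The shift: 09:24–16:04 = 6 h 40 min; less 30 min break → 6 h 10 min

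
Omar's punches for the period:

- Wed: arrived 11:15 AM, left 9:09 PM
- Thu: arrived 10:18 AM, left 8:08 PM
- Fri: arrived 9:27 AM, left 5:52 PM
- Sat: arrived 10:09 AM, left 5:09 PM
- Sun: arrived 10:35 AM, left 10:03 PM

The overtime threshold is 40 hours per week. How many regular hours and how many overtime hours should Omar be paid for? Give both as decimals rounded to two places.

Regular 40.00 hours, overtime 6.62 hours

Wed: 11:15 AM–9:09 PM = 9 h 54 min
Thu: 10:18 AM–8:08 PM = 9 h 50 min
Fri: 9:27 AM–5:52 PM = 8 h 25 min
Sat: 10:09 AM–5:09 PM = 7 h 0 min
Sun: 10:35 AM–10:03 PM = 11 h 28 min
Total worked: 46 h 37 min = 46.62 h.
Threshold 40 h → overtime 6 h 37 min, regular 40 h 0 min.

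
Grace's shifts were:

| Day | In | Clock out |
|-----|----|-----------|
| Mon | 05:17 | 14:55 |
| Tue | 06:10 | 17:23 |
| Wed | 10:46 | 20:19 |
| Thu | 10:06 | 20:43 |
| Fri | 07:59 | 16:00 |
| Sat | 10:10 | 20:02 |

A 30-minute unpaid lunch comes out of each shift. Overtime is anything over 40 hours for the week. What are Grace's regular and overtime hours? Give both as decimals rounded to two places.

Regular 40.00 hours, overtime 15.90 hours

Mon: 05:17–14:55 = 9 h 38 min; less 30 min break → 9 h 8 min
Tue: 06:10–17:23 = 11 h 13 min; less 30 min break → 10 h 43 min
Wed: 10:46–20:19 = 9 h 33 min; less 30 min break → 9 h 3 min
Thu: 10:06–20:43 = 10 h 37 min; less 30 min break → 10 h 7 min
Fri: 07:59–16:00 = 8 h 1 min; less 30 min break → 7 h 31 min
Sat: 10:10–20:02 = 9 h 52 min; less 30 min break → 9 h 22 min
Total worked: 55 h 54 min = 55.90 h.
Threshold 40 h → overtime 15 h 54 min, regular 40 h 0 min.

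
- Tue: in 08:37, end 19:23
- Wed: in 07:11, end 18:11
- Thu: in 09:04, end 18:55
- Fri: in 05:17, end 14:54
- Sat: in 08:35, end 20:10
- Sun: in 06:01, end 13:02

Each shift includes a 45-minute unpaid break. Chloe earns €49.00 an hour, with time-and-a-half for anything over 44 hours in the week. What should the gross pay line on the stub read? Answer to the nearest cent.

Tue: 08:37–19:23 = 10 h 46 min; less 45 min break → 10 h 1 min
Wed: 07:11–18:11 = 11 h 0 min; less 45 min break → 10 h 15 min
Thu: 09:04–18:55 = 9 h 51 min; less 45 min break → 9 h 6 min
Fri: 05:17–14:54 = 9 h 37 min; less 45 min break → 8 h 52 min
Sat: 08:35–20:10 = 11 h 35 min; less 45 min break → 10 h 50 min
Sun: 06:01–13:02 = 7 h 1 min; less 45 min break → 6 h 16 min
Total worked: 55 h 20 min = 3320 min.
Regular 44 h 0 min = 2640 min at €49.00/h; overtime 11 h 20 min = 680 min at €73.50/h.
Pay = (2640 × €49.00 + 680 × €73.50) ÷ 60 = €2989.00.

€2989.00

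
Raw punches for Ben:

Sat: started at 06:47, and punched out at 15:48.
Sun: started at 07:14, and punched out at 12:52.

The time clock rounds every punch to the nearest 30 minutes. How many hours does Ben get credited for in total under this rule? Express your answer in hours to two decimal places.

Sat: in 06:47→07:00, out 15:48→16:00; 9 h 0 min
Sun: in 07:14→07:00, out 12:52→13:00; 6 h 0 min
Total credited: 15 h 0 min.

15.00 hours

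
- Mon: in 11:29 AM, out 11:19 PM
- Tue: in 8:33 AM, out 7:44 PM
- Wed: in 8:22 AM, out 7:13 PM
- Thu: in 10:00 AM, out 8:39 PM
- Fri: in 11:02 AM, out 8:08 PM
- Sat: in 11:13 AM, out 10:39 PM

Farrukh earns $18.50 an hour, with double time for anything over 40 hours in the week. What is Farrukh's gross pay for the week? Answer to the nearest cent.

$1666.85

Mon: 11:29 AM–11:19 PM = 11 h 50 min
Tue: 8:33 AM–7:44 PM = 11 h 11 min
Wed: 8:22 AM–7:13 PM = 10 h 51 min
Thu: 10:00 AM–8:39 PM = 10 h 39 min
Fri: 11:02 AM–8:08 PM = 9 h 6 min
Sat: 11:13 AM–10:39 PM = 11 h 26 min
Total worked: 65 h 3 min = 3903 min.
Regular 40 h 0 min = 2400 min at $18.50/h; overtime 25 h 3 min = 1503 min at $37.00/h.
Pay = (2400 × $18.50 + 1503 × $37.00) ÷ 60 = $1666.85.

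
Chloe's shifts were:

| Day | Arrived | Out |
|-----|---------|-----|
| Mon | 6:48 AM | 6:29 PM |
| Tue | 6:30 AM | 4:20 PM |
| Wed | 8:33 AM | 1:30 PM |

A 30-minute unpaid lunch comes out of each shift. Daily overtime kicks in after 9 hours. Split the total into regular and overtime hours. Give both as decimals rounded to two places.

Mon: 6:48 AM–6:29 PM = 11 h 41 min; less 30 min break → 11 h 11 min
Tue: 6:30 AM–4:20 PM = 9 h 50 min; less 30 min break → 9 h 20 min
Wed: 8:33 AM–1:30 PM = 4 h 57 min; less 30 min break → 4 h 27 min
Mon reg 9 h 0 min / OT 2 h 11 min; Tue reg 9 h 0 min / OT 0 h 20 min; Wed reg 4 h 27 min / OT 0 h 0 min.
Totals: regular 22 h 27 min, overtime 2 h 31 min.

Regular 22.45 hours, overtime 2.52 hours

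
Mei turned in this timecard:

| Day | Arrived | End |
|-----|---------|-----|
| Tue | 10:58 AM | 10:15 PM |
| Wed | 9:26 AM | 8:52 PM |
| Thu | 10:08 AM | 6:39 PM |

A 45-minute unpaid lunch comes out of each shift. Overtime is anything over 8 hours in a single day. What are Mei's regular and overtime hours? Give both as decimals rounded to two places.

Regular 23.77 hours, overtime 5.22 hours

Tue: 10:58 AM–10:15 PM = 11 h 17 min; less 45 min break → 10 h 32 min
Wed: 9:26 AM–8:52 PM = 11 h 26 min; less 45 min break → 10 h 41 min
Thu: 10:08 AM–6:39 PM = 8 h 31 min; less 45 min break → 7 h 46 min
Tue reg 8 h 0 min / OT 2 h 32 min; Wed reg 8 h 0 min / OT 2 h 41 min; Thu reg 7 h 46 min / OT 0 h 0 min.
Totals: regular 23 h 46 min, overtime 5 h 13 min.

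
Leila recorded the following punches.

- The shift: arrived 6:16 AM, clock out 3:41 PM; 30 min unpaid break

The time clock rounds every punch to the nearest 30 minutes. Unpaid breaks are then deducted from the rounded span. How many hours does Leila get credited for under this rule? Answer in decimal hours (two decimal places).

8.50 hours

The shift: in 6:16 AM→6:30 AM, out 3:41 PM→3:30 PM; 9 h 0 min − 30 min = 8 h 30 min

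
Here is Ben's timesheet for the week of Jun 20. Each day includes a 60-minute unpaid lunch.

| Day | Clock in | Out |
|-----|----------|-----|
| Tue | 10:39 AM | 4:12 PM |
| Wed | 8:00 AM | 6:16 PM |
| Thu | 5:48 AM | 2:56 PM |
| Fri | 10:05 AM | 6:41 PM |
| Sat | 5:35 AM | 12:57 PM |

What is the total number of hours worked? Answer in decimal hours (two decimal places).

Tue: 10:39 AM–4:12 PM = 5 h 33 min; less 60 min break → 4 h 33 min
Wed: 8:00 AM–6:16 PM = 10 h 16 min; less 60 min break → 9 h 16 min
Thu: 5:48 AM–2:56 PM = 9 h 8 min; less 60 min break → 8 h 8 min
Fri: 10:05 AM–6:41 PM = 8 h 36 min; less 60 min break → 7 h 36 min
Sat: 5:35 AM–12:57 PM = 7 h 22 min; less 60 min break → 6 h 22 min
Total: 4 h 33 min + 9 h 16 min + 8 h 8 min + 7 h 36 min + 6 h 22 min = 35 h 55 min.

35.92 hours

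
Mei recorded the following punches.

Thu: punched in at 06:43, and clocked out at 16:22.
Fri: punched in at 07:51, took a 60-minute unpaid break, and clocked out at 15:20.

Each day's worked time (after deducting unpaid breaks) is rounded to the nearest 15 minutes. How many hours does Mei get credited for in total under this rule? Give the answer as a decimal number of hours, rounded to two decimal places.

Thu: 06:43–16:22 = 9 h 39 min → rounds to 9 h 45 min
Fri: 07:51–15:20 = 7 h 29 min − 60 min = 6 h 29 min → rounds to 6 h 30 min
Total credited: 16 h 15 min.

16.25 hours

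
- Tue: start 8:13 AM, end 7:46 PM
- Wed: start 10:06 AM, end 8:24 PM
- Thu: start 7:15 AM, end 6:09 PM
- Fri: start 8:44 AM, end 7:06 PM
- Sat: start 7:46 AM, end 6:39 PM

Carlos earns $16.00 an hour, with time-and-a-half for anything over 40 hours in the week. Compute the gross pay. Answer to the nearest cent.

Tue: 8:13 AM–7:46 PM = 11 h 33 min
Wed: 10:06 AM–8:24 PM = 10 h 18 min
Thu: 7:15 AM–6:09 PM = 10 h 54 min
Fri: 8:44 AM–7:06 PM = 10 h 22 min
Sat: 7:46 AM–6:39 PM = 10 h 53 min
Total worked: 54 h 0 min = 3240 min.
Regular 40 h 0 min = 2400 min at $16.00/h; overtime 14 h 0 min = 840 min at $24.00/h.
Pay = (2400 × $16.00 + 840 × $24.00) ÷ 60 = $976.00.

$976.00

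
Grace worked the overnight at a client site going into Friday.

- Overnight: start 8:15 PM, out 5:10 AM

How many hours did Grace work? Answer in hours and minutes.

8 h 55 min

Overnight: 8:15 PM → midnight = 3 h 45 min; midnight → 5:10 AM = 5 h 10 min; span 8 h 55 min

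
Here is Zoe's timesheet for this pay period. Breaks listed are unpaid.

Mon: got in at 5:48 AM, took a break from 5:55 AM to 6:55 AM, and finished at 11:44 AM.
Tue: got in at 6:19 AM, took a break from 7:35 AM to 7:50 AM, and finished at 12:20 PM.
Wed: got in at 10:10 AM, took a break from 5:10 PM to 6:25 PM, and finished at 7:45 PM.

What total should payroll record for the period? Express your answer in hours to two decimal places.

19.03 hours

Mon: 5:48 AM–11:44 AM = 5 h 56 min; less 60 min break → 4 h 56 min
Tue: 6:19 AM–12:20 PM = 6 h 1 min; less 15 min break → 5 h 46 min
Wed: 10:10 AM–7:45 PM = 9 h 35 min; less 75 min break → 8 h 20 min
Total: 4 h 56 min + 5 h 46 min + 8 h 20 min = 19 h 2 min.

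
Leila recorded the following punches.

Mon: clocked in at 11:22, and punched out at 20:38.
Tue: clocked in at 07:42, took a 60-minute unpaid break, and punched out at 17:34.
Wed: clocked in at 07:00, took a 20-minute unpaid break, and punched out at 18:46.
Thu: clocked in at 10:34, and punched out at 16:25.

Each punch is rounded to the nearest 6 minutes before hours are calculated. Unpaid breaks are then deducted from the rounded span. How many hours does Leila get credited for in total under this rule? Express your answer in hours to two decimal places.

Mon: in 11:22→11:24, out 20:38→20:36; 9 h 12 min
Tue: in 07:42→07:42, out 17:34→17:36; 9 h 54 min − 60 min = 8 h 54 min
Wed: in 07:00→07:00, out 18:46→18:48; 11 h 48 min − 20 min = 11 h 28 min
Thu: in 10:34→10:36, out 16:25→16:24; 5 h 48 min
Total credited: 35 h 22 min.

35.37 hours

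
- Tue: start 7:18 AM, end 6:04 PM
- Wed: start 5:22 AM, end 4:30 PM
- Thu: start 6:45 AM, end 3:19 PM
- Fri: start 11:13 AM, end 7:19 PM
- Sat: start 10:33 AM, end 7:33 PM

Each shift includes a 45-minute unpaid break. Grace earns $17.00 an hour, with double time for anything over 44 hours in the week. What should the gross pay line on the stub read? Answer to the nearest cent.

Tue: 7:18 AM–6:04 PM = 10 h 46 min; less 45 min break → 10 h 1 min
Wed: 5:22 AM–4:30 PM = 11 h 8 min; less 45 min break → 10 h 23 min
Thu: 6:45 AM–3:19 PM = 8 h 34 min; less 45 min break → 7 h 49 min
Fri: 11:13 AM–7:19 PM = 8 h 6 min; less 45 min break → 7 h 21 min
Sat: 10:33 AM–7:33 PM = 9 h 0 min; less 45 min break → 8 h 15 min
Total worked: 43 h 49 min = 2629 min.
Regular 43 h 49 min = 2629 min at $17.00/h; overtime 0 h 0 min = 0 min at $34.00/h.
Pay = (2629 × $17.00 + 0 × $34.00) ÷ 60 = $744.88.

$744.88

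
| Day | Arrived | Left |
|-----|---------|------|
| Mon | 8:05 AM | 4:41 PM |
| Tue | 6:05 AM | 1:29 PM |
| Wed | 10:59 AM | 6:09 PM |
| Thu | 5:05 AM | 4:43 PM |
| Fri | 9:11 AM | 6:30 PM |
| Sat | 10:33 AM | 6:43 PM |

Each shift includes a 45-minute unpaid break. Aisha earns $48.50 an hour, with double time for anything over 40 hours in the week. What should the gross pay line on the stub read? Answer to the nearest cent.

$2694.98

Mon: 8:05 AM–4:41 PM = 8 h 36 min; less 45 min break → 7 h 51 min
Tue: 6:05 AM–1:29 PM = 7 h 24 min; less 45 min break → 6 h 39 min
Wed: 10:59 AM–6:09 PM = 7 h 10 min; less 45 min break → 6 h 25 min
Thu: 5:05 AM–4:43 PM = 11 h 38 min; less 45 min break → 10 h 53 min
Fri: 9:11 AM–6:30 PM = 9 h 19 min; less 45 min break → 8 h 34 min
Sat: 10:33 AM–6:43 PM = 8 h 10 min; less 45 min break → 7 h 25 min
Total worked: 47 h 47 min = 2867 min.
Regular 40 h 0 min = 2400 min at $48.50/h; overtime 7 h 47 min = 467 min at $97.00/h.
Pay = (2400 × $48.50 + 467 × $97.00) ÷ 60 = $2694.98.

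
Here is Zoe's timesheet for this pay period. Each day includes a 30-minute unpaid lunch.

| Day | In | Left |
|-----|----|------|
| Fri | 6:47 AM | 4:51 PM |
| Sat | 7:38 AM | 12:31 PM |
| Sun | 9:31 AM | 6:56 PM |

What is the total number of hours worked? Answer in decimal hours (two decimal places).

Fri: 6:47 AM–4:51 PM = 10 h 4 min; less 30 min break → 9 h 34 min
Sat: 7:38 AM–12:31 PM = 4 h 53 min; less 30 min break → 4 h 23 min
Sun: 9:31 AM–6:56 PM = 9 h 25 min; less 30 min break → 8 h 55 min
Total: 9 h 34 min + 4 h 23 min + 8 h 55 min = 22 h 52 min.

22.87 hours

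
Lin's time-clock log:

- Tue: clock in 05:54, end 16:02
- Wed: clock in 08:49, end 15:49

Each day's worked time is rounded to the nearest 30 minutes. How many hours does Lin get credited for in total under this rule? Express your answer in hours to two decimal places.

Tue: 05:54–16:02 = 10 h 8 min → rounds to 10 h 0 min
Wed: 08:49–15:49 = 7 h 0 min → rounds to 7 h 0 min
Total credited: 17 h 0 min.

17.00 hours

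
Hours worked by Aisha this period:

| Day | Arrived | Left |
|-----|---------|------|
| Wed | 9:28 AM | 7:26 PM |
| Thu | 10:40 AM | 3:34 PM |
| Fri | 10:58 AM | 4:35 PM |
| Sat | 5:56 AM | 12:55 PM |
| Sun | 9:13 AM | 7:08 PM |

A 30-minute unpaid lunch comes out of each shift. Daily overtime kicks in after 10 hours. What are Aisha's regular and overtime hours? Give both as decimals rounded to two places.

Regular 34.88 hours, overtime 0.00 hours

Wed: 9:28 AM–7:26 PM = 9 h 58 min; less 30 min break → 9 h 28 min
Thu: 10:40 AM–3:34 PM = 4 h 54 min; less 30 min break → 4 h 24 min
Fri: 10:58 AM–4:35 PM = 5 h 37 min; less 30 min break → 5 h 7 min
Sat: 5:56 AM–12:55 PM = 6 h 59 min; less 30 min break → 6 h 29 min
Sun: 9:13 AM–7:08 PM = 9 h 55 min; less 30 min break → 9 h 25 min
Wed reg 9 h 28 min / OT 0 h 0 min; Thu reg 4 h 24 min / OT 0 h 0 min; Fri reg 5 h 7 min / OT 0 h 0 min; Sat reg 6 h 29 min / OT 0 h 0 min; Sun reg 9 h 25 min / OT 0 h 0 min.
Totals: regular 34 h 53 min, overtime 0 h 0 min.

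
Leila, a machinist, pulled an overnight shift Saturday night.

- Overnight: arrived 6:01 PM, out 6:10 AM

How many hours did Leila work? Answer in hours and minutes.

12 h 9 min

Overnight: 6:01 PM → midnight = 5 h 59 min; midnight → 6:10 AM = 6 h 10 min; span 12 h 9 min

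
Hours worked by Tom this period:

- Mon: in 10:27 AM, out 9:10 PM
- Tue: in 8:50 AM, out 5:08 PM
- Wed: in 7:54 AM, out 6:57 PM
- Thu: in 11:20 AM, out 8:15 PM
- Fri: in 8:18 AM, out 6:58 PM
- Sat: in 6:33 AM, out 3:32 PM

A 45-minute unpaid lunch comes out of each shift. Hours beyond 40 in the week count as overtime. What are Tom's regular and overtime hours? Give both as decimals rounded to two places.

Mon: 10:27 AM–9:10 PM = 10 h 43 min; less 45 min break → 9 h 58 min
Tue: 8:50 AM–5:08 PM = 8 h 18 min; less 45 min break → 7 h 33 min
Wed: 7:54 AM–6:57 PM = 11 h 3 min; less 45 min break → 10 h 18 min
Thu: 11:20 AM–8:15 PM = 8 h 55 min; less 45 min break → 8 h 10 min
Fri: 8:18 AM–6:58 PM = 10 h 40 min; less 45 min break → 9 h 55 min
Sat: 6:33 AM–3:32 PM = 8 h 59 min; less 45 min break → 8 h 14 min
Total worked: 54 h 8 min = 54.13 h.
Threshold 40 h → overtime 14 h 8 min, regular 40 h 0 min.

Regular 40.00 hours, overtime 14.13 hours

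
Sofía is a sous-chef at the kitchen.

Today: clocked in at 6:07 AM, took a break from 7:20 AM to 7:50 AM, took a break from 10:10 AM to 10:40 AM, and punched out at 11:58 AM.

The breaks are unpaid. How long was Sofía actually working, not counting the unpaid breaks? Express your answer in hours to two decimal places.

Today: 6:07 AM–11:58 AM = 5 h 51 min; less 60 min break → 4 h 51 min

4.85 hours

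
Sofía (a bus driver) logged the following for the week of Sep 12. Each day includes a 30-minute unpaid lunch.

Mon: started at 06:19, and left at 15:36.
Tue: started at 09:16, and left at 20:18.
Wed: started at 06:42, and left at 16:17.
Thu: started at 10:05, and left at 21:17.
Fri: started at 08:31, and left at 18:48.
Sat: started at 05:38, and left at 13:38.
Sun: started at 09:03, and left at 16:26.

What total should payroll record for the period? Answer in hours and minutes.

Mon: 06:19–15:36 = 9 h 17 min; less 30 min break → 8 h 47 min
Tue: 09:16–20:18 = 11 h 2 min; less 30 min break → 10 h 32 min
Wed: 06:42–16:17 = 9 h 35 min; less 30 min break → 9 h 5 min
Thu: 10:05–21:17 = 11 h 12 min; less 30 min break → 10 h 42 min
Fri: 08:31–18:48 = 10 h 17 min; less 30 min break → 9 h 47 min
Sat: 05:38–13:38 = 8 h 0 min; less 30 min break → 7 h 30 min
Sun: 09:03–16:26 = 7 h 23 min; less 30 min break → 6 h 53 min
Total: 8 h 47 min + 10 h 32 min + 9 h 5 min + 10 h 42 min + 9 h 47 min + 7 h 30 min + 6 h 53 min = 63 h 16 min.

63 h 16 min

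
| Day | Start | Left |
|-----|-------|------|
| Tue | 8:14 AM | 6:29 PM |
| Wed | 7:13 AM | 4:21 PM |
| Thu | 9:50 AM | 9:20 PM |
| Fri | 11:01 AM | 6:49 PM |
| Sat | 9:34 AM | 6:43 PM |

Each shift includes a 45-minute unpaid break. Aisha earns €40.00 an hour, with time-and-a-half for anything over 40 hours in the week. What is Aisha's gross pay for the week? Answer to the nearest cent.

€1845.00

Tue: 8:14 AM–6:29 PM = 10 h 15 min; less 45 min break → 9 h 30 min
Wed: 7:13 AM–4:21 PM = 9 h 8 min; less 45 min break → 8 h 23 min
Thu: 9:50 AM–9:20 PM = 11 h 30 min; less 45 min break → 10 h 45 min
Fri: 11:01 AM–6:49 PM = 7 h 48 min; less 45 min break → 7 h 3 min
Sat: 9:34 AM–6:43 PM = 9 h 9 min; less 45 min break → 8 h 24 min
Total worked: 44 h 5 min = 2645 min.
Regular 40 h 0 min = 2400 min at €40.00/h; overtime 4 h 5 min = 245 min at €60.00/h.
Pay = (2400 × €40.00 + 245 × €60.00) ÷ 60 = €1845.00.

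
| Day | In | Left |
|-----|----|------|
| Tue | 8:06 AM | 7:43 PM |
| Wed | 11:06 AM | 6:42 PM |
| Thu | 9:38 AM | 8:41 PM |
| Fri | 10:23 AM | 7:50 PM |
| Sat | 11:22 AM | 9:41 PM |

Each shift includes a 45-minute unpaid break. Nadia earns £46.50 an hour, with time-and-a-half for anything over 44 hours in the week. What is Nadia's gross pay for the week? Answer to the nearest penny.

£2205.26

Tue: 8:06 AM–7:43 PM = 11 h 37 min; less 45 min break → 10 h 52 min
Wed: 11:06 AM–6:42 PM = 7 h 36 min; less 45 min break → 6 h 51 min
Thu: 9:38 AM–8:41 PM = 11 h 3 min; less 45 min break → 10 h 18 min
Fri: 10:23 AM–7:50 PM = 9 h 27 min; less 45 min break → 8 h 42 min
Sat: 11:22 AM–9:41 PM = 10 h 19 min; less 45 min break → 9 h 34 min
Total worked: 46 h 17 min = 2777 min.
Regular 44 h 0 min = 2640 min at £46.50/h; overtime 2 h 17 min = 137 min at £69.75/h.
Pay = (2640 × £46.50 + 137 × £69.75) ÷ 60 = £2205.26.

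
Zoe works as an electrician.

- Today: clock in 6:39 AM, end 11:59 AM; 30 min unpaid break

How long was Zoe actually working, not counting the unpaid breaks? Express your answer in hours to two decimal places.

Today: 6:39 AM–11:59 AM = 5 h 20 min; less 30 min break → 4 h 50 min

4.83 hours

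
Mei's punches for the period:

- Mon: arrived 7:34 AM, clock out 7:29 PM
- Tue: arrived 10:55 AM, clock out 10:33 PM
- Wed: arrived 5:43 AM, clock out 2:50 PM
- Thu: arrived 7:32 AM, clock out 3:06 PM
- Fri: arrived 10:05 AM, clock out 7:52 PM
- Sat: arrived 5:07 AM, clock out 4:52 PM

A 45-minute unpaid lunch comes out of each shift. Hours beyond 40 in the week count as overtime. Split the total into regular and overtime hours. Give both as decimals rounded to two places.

Regular 40.00 hours, overtime 17.27 hours

Mon: 7:34 AM–7:29 PM = 11 h 55 min; less 45 min break → 11 h 10 min
Tue: 10:55 AM–10:33 PM = 11 h 38 min; less 45 min break → 10 h 53 min
Wed: 5:43 AM–2:50 PM = 9 h 7 min; less 45 min break → 8 h 22 min
Thu: 7:32 AM–3:06 PM = 7 h 34 min; less 45 min break → 6 h 49 min
Fri: 10:05 AM–7:52 PM = 9 h 47 min; less 45 min break → 9 h 2 min
Sat: 5:07 AM–4:52 PM = 11 h 45 min; less 45 min break → 11 h 0 min
Total worked: 57 h 16 min = 57.27 h.
Threshold 40 h → overtime 17 h 16 min, regular 40 h 0 min.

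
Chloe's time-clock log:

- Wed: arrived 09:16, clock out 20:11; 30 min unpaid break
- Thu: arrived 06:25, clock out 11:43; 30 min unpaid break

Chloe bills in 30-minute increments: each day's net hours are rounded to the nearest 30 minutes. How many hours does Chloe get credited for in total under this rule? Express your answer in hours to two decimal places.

15.50 hours

Wed: 09:16–20:11 = 10 h 55 min − 30 min = 10 h 25 min → rounds to 10 h 30 min
Thu: 06:25–11:43 = 5 h 18 min − 30 min = 4 h 48 min → rounds to 5 h 0 min
Total credited: 15 h 30 min.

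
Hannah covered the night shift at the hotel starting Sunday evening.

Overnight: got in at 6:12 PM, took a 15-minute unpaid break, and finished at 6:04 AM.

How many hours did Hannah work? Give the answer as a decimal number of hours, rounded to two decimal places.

11.62 hours

Overnight: 6:12 PM → midnight = 5 h 48 min; midnight → 6:04 AM = 6 h 4 min; span 11 h 52 min; less 15 min break → 11 h 37 min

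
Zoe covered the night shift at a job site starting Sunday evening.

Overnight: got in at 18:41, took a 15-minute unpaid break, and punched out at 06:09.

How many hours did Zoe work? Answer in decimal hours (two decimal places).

Overnight: 18:41 → midnight = 5 h 19 min; midnight → 06:09 = 6 h 9 min; span 11 h 28 min; less 15 min break → 11 h 13 min

11.22 hours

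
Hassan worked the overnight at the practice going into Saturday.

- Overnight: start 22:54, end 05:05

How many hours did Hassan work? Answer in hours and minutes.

Overnight: 22:54 → midnight = 1 h 6 min; midnight → 05:05 = 5 h 5 min; span 6 h 11 min

6 h 11 min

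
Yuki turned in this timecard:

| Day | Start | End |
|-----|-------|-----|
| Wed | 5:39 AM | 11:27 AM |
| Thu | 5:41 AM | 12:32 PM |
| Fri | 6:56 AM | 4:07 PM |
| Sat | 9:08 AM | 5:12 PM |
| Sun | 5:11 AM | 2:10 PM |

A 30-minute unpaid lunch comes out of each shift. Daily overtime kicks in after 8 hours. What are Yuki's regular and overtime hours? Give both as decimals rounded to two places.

Regular 35.22 hours, overtime 1.17 hours

Wed: 5:39 AM–11:27 AM = 5 h 48 min; less 30 min break → 5 h 18 min
Thu: 5:41 AM–12:32 PM = 6 h 51 min; less 30 min break → 6 h 21 min
Fri: 6:56 AM–4:07 PM = 9 h 11 min; less 30 min break → 8 h 41 min
Sat: 9:08 AM–5:12 PM = 8 h 4 min; less 30 min break → 7 h 34 min
Sun: 5:11 AM–2:10 PM = 8 h 59 min; less 30 min break → 8 h 29 min
Wed reg 5 h 18 min / OT 0 h 0 min; Thu reg 6 h 21 min / OT 0 h 0 min; Fri reg 8 h 0 min / OT 0 h 41 min; Sat reg 7 h 34 min / OT 0 h 0 min; Sun reg 8 h 0 min / OT 0 h 29 min.
Totals: regular 35 h 13 min, overtime 1 h 10 min.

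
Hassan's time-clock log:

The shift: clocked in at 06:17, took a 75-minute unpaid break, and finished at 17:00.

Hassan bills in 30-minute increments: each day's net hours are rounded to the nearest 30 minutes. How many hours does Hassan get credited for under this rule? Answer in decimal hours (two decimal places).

9.50 hours

The shift: 06:17–17:00 = 10 h 43 min − 75 min = 9 h 28 min → rounds to 9 h 30 min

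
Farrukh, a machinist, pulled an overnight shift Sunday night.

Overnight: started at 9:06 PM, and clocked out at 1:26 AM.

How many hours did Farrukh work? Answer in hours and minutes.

Overnight: 9:06 PM → midnight = 2 h 54 min; midnight → 1:26 AM = 1 h 26 min; span 4 h 20 min

4 h 20 min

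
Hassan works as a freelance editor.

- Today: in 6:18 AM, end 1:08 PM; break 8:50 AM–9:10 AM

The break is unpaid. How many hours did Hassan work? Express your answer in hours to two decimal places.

6.50 hours

Today: 6:18 AM–1:08 PM = 6 h 50 min; less 20 min break → 6 h 30 min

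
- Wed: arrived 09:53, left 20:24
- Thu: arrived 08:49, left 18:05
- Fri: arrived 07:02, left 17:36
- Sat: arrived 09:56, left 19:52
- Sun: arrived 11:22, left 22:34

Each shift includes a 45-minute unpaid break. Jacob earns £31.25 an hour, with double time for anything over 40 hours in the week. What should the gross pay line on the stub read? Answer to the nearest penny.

Wed: 09:53–20:24 = 10 h 31 min; less 45 min break → 9 h 46 min
Thu: 08:49–18:05 = 9 h 16 min; less 45 min break → 8 h 31 min
Fri: 07:02–17:36 = 10 h 34 min; less 45 min break → 9 h 49 min
Sat: 09:56–19:52 = 9 h 56 min; less 45 min break → 9 h 11 min
Sun: 11:22–22:34 = 11 h 12 min; less 45 min break → 10 h 27 min
Total worked: 47 h 44 min = 2864 min.
Regular 40 h 0 min = 2400 min at £31.25/h; overtime 7 h 44 min = 464 min at £62.50/h.
Pay = (2400 × £31.25 + 464 × £62.50) ÷ 60 = £1733.33.

£1733.33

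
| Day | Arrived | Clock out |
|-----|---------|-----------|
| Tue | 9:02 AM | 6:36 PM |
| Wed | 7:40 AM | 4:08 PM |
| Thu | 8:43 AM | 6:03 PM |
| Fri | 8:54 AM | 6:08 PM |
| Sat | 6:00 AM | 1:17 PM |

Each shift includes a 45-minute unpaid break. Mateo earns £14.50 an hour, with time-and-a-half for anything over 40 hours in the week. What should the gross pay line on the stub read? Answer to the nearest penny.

£582.90

Tue: 9:02 AM–6:36 PM = 9 h 34 min; less 45 min break → 8 h 49 min
Wed: 7:40 AM–4:08 PM = 8 h 28 min; less 45 min break → 7 h 43 min
Thu: 8:43 AM–6:03 PM = 9 h 20 min; less 45 min break → 8 h 35 min
Fri: 8:54 AM–6:08 PM = 9 h 14 min; less 45 min break → 8 h 29 min
Sat: 6:00 AM–1:17 PM = 7 h 17 min; less 45 min break → 6 h 32 min
Total worked: 40 h 8 min = 2408 min.
Regular 40 h 0 min = 2400 min at £14.50/h; overtime 0 h 8 min = 8 min at £21.75/h.
Pay = (2400 × £14.50 + 8 × £21.75) ÷ 60 = £582.90.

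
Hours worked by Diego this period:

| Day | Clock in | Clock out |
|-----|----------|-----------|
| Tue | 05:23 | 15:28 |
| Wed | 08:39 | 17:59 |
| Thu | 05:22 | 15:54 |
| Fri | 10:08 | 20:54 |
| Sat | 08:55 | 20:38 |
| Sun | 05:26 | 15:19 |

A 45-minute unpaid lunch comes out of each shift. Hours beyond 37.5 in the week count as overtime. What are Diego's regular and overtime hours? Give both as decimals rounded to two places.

Tue: 05:23–15:28 = 10 h 5 min; less 45 min break → 9 h 20 min
Wed: 08:39–17:59 = 9 h 20 min; less 45 min break → 8 h 35 min
Thu: 05:22–15:54 = 10 h 32 min; less 45 min break → 9 h 47 min
Fri: 10:08–20:54 = 10 h 46 min; less 45 min break → 10 h 1 min
Sat: 08:55–20:38 = 11 h 43 min; less 45 min break → 10 h 58 min
Sun: 05:26–15:19 = 9 h 53 min; less 45 min break → 9 h 8 min
Total worked: 57 h 49 min = 57.82 h.
Threshold 37.5 h → overtime 20 h 19 min, regular 37 h 30 min.

Regular 37.50 hours, overtime 20.32 hours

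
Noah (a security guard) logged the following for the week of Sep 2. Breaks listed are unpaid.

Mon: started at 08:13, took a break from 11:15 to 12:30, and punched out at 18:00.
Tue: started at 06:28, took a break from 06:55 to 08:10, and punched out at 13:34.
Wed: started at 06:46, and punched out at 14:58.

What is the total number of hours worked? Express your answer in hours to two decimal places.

22.58 hours

Mon: 08:13–18:00 = 9 h 47 min; less 75 min break → 8 h 32 min
Tue: 06:28–13:34 = 7 h 6 min; less 75 min break → 5 h 51 min
Wed: 06:46–14:58 = 8 h 12 min
Total: 8 h 32 min + 5 h 51 min + 8 h 12 min = 22 h 35 min.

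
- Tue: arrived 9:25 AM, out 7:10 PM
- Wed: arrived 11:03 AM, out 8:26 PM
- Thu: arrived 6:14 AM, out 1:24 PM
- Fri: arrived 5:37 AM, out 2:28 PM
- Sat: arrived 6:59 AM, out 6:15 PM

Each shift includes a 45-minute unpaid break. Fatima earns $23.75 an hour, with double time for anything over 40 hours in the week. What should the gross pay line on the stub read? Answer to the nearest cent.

Tue: 9:25 AM–7:10 PM = 9 h 45 min; less 45 min break → 9 h 0 min
Wed: 11:03 AM–8:26 PM = 9 h 23 min; less 45 min break → 8 h 38 min
Thu: 6:14 AM–1:24 PM = 7 h 10 min; less 45 min break → 6 h 25 min
Fri: 5:37 AM–2:28 PM = 8 h 51 min; less 45 min break → 8 h 6 min
Sat: 6:59 AM–6:15 PM = 11 h 16 min; less 45 min break → 10 h 31 min
Total worked: 42 h 40 min = 2560 min.
Regular 40 h 0 min = 2400 min at $23.75/h; overtime 2 h 40 min = 160 min at $47.50/h.
Pay = (2400 × $23.75 + 160 × $47.50) ÷ 60 = $1076.67.

$1076.67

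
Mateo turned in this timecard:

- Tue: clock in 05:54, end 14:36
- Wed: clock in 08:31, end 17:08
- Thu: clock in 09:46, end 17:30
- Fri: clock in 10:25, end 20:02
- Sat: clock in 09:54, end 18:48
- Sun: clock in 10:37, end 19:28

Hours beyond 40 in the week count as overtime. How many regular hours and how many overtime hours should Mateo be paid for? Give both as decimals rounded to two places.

Regular 40.00 hours, overtime 12.42 hours

Tue: 05:54–14:36 = 8 h 42 min
Wed: 08:31–17:08 = 8 h 37 min
Thu: 09:46–17:30 = 7 h 44 min
Fri: 10:25–20:02 = 9 h 37 min
Sat: 09:54–18:48 = 8 h 54 min
Sun: 10:37–19:28 = 8 h 51 min
Total worked: 52 h 25 min = 52.42 h.
Threshold 40 h → overtime 12 h 25 min, regular 40 h 0 min.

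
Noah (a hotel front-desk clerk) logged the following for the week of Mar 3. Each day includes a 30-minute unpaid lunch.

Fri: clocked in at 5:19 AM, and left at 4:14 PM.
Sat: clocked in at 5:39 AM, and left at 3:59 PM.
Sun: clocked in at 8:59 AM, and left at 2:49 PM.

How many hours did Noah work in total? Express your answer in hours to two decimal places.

Fri: 5:19 AM–4:14 PM = 10 h 55 min; less 30 min break → 10 h 25 min
Sat: 5:39 AM–3:59 PM = 10 h 20 min; less 30 min break → 9 h 50 min
Sun: 8:59 AM–2:49 PM = 5 h 50 min; less 30 min break → 5 h 20 min
Total: 10 h 25 min + 9 h 50 min + 5 h 20 min = 25 h 35 min.

25.58 hours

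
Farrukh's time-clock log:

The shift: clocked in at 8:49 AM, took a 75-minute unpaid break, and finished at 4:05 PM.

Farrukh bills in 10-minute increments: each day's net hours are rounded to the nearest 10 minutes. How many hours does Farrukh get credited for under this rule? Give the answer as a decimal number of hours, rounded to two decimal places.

The shift: 8:49 AM–4:05 PM = 7 h 16 min − 75 min = 6 h 1 min → rounds to 6 h 0 min

6.00 hours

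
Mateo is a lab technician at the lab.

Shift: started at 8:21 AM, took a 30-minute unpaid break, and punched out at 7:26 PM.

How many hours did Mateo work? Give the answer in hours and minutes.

10 h 35 min

Shift: 8:21 AM–7:26 PM = 11 h 5 min; less 30 min break → 10 h 35 min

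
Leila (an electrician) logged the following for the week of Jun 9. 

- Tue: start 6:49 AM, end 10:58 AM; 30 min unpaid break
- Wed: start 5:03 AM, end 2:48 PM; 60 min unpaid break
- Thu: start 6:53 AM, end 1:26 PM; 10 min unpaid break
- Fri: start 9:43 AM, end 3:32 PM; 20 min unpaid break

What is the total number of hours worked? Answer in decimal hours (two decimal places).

24.27 hours

Tue: 6:49 AM–10:58 AM = 4 h 9 min; less 30 min break → 3 h 39 min
Wed: 5:03 AM–2:48 PM = 9 h 45 min; less 60 min break → 8 h 45 min
Thu: 6:53 AM–1:26 PM = 6 h 33 min; less 10 min break → 6 h 23 min
Fri: 9:43 AM–3:32 PM = 5 h 49 min; less 20 min break → 5 h 29 min
Total: 3 h 39 min + 8 h 45 min + 6 h 23 min + 5 h 29 min = 24 h 16 min.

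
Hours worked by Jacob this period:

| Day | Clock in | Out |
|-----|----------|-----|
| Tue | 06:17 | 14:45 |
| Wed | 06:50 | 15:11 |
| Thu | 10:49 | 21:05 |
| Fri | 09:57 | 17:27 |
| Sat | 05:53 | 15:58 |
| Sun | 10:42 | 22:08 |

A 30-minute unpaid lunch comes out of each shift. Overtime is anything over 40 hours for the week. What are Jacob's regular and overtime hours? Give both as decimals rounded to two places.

Regular 40.00 hours, overtime 13.10 hours

Tue: 06:17–14:45 = 8 h 28 min; less 30 min break → 7 h 58 min
Wed: 06:50–15:11 = 8 h 21 min; less 30 min break → 7 h 51 min
Thu: 10:49–21:05 = 10 h 16 min; less 30 min break → 9 h 46 min
Fri: 09:57–17:27 = 7 h 30 min; less 30 min break → 7 h 0 min
Sat: 05:53–15:58 = 10 h 5 min; less 30 min break → 9 h 35 min
Sun: 10:42–22:08 = 11 h 26 min; less 30 min break → 10 h 56 min
Total worked: 53 h 6 min = 53.10 h.
Threshold 40 h → overtime 13 h 6 min, regular 40 h 0 min.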